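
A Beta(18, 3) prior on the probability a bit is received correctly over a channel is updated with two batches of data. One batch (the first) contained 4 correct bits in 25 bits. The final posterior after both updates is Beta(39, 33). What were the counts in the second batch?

17 correct bits and 9 errors

Because Beta–binomial updating is additive in the counts, the combined data contributed (α_post−α_prior, β_post−β_prior) successes and failures.
Total across both batches: 39−18=21 correct bits, 33−3=30 errors.
Subtract the first batch: 21−4=17 correct bits and 30−21=9 errors.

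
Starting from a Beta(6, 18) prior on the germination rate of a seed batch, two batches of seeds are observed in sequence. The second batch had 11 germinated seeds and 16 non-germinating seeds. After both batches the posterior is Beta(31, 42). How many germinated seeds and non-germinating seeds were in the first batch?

Because Beta–binomial updating is additive in the counts, the combined data contributed (α_post−α_prior, β_post−β_prior) successes and failures.
Total across both batches: 31−6=25 germinated seeds, 42−18=24 non-germinating seeds.
Subtract the second batch: 25−11=14 germinated seeds and 24−16=8 non-germinating seeds.

14 germinated seeds and 8 non-germinating seeds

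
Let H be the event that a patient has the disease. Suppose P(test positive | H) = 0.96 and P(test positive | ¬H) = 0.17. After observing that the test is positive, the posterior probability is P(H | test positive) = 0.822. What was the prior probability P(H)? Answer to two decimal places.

Bayes' rule in odds form gives O(H|E) = O(H)·[P(E|H)/P(E|¬H)], hence O(H) = O(H|E)/LR.
Posterior odds = 0.822/(1−0.822) = 4.6180. LR = 0.96/0.17 = 5.6471.
Prior odds = 4.6180/5.6471 = 0.8178, so P(H) = 0.8178/(1+0.8178) ≈ 0.45.

P(H) = 0.45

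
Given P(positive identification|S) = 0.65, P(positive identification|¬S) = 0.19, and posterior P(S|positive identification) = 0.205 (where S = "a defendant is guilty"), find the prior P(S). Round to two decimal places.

In odds form, posterior odds = prior odds × likelihood ratio, so prior odds = posterior odds ÷ LR.
Posterior odds = 0.205/(1−0.205) = 0.2579. LR = 0.65/0.19 = 3.4211.
Prior odds = 0.2579/3.4211 = 0.0754, so P(S) = 0.0754/(1+0.0754) ≈ 0.07.

P(S) = 0.07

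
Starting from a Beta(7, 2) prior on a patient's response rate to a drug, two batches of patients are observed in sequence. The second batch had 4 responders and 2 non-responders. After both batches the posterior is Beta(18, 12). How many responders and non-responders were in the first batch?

7 responders and 8 non-responders

Because Beta–binomial updating is additive in the counts, the combined data contributed (α_post−α_prior, β_post−β_prior) successes and failures.
Total across both batches: 18−7=11 responders, 12−2=10 non-responders.
Subtract the second batch: 11−4=7 responders and 10−2=8 non-responders.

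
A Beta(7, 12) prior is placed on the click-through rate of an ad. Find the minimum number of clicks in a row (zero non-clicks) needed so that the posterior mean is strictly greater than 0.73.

After k clicks and 0 non-clicks the posterior is Beta(7+k, 12), with mean (7+k)/(7+12+k).
Set (7+k)/(19+k) > 0.73 and solve: k > (0.73·19 − 7)/(1 − 0.73) = 25.444.
The smallest integer exceeding 25.444 is 26, and checking k=26: (33)/(45) = 0.7333 > 0.73.

k = 26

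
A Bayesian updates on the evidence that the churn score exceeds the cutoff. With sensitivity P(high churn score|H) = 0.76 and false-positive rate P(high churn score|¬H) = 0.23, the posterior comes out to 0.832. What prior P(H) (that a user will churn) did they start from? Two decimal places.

In odds form, posterior odds = prior odds × likelihood ratio, so prior odds = posterior odds ÷ LR.
Posterior odds = 0.832/(1−0.832) = 4.9524. LR = 0.76/0.23 = 3.3043.
Prior odds = 4.9524/3.3043 = 1.4988, so P(H) = 1.4988/(1+1.4988) ≈ 0.60.

P(H) = 0.60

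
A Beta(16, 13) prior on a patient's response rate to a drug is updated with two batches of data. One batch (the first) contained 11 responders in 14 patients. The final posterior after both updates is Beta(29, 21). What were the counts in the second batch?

Because Beta–binomial updating is additive in the counts, the combined data contributed (α_post−α_prior, β_post−β_prior) successes and failures.
Total across both batches: 29−16=13 responders, 21−13=8 non-responders.
Subtract the first batch: 13−11=2 responders and 8−3=5 non-responders.

2 responders and 5 non-responders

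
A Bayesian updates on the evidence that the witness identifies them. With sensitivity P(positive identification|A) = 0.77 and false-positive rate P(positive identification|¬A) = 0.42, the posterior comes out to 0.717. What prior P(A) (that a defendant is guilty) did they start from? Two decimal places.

P(A) = 0.58

Bayes' rule in odds form gives O(A|E) = O(A)·[P(E|A)/P(E|¬A)], hence O(A) = O(A|E)/LR.
Posterior odds = 0.717/(1−0.717) = 2.5336. LR = 0.77/0.42 = 1.8333.
Prior odds = 2.5336/1.8333 = 1.3820, so P(A) = 1.3820/(1+1.3820) ≈ 0.58.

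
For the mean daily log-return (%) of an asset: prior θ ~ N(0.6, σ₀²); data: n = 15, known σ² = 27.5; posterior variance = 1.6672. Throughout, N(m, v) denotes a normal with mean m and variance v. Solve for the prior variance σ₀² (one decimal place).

For the Normal–Normal model with known σ², precisions add: τ_n = τ₀ + n/σ².
So 1/σ₀² = 1/1.6672 − 15/27.5 = 0.599808 − 0.545455 = 0.054353.
Hence σ₀² = 1/0.054353 ≈ 18.4.

σ₀² = 18.4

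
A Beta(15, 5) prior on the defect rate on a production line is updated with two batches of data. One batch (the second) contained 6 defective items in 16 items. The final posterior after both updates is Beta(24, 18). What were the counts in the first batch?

3 defective items and 3 good items

Sequential conjugate updates are equivalent to a single update on the pooled data, so total successes = posterior α − prior α and total failures = posterior β − prior β.
Total across both batches: 24−15=9 defective items, 18−5=13 good items.
Subtract the second batch: 9−6=3 defective items and 13−10=3 good items.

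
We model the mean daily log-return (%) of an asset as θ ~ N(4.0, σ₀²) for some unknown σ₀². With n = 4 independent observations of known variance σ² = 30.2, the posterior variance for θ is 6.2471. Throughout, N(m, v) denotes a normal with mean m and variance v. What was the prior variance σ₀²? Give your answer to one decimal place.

σ₀² = 36.2

Posterior precision equals prior precision plus data precision: 1/σ_n² = 1/σ₀² + n/σ².
So 1/σ₀² = 1/6.2471 − 4/30.2 = 0.160074 − 0.132450 = 0.027624.
Hence σ₀² = 1/0.027624 ≈ 36.2.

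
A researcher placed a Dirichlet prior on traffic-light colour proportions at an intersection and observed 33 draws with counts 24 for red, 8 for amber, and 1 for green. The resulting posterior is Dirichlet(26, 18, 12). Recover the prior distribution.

For a Dirichlet(α) prior with multinomial counts c, the posterior is Dirichlet(α + c) componentwise.
Subtract each count from the matching posterior parameter: 26−24=2, 18−8=10, 12−1=11.

Dirichlet(2, 10, 11)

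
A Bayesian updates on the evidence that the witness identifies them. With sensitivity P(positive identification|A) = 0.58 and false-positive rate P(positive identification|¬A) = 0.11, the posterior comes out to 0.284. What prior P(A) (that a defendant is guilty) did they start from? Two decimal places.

P(A) = 0.07

Bayes' rule in odds form gives O(A|E) = O(A)·[P(E|A)/P(E|¬A)], hence O(A) = O(A|E)/LR.
Posterior odds = 0.284/(1−0.284) = 0.3966. LR = 0.58/0.11 = 5.2727.
Prior odds = 0.3966/5.2727 = 0.0752, so P(A) = 0.0752/(1+0.0752) ≈ 0.07.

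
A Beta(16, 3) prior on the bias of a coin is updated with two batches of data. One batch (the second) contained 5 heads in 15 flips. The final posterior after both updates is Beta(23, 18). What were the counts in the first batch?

Sequential conjugate updates are equivalent to a single update on the pooled data, so total successes = posterior α − prior α and total failures = posterior β − prior β.
Total across both batches: 23−16=7 heads, 18−3=15 tails.
Subtract the second batch: 7−5=2 heads and 15−10=5 tails.

2 heads and 5 tails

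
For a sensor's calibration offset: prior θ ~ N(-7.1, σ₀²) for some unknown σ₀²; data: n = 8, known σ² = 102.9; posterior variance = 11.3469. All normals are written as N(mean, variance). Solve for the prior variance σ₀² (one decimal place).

Posterior precision equals prior precision plus data precision: 1/σ_n² = 1/σ₀² + n/σ².
So 1/σ₀² = 1/11.3469 − 8/102.9 = 0.088130 − 0.077745 = 0.010385.
Hence σ₀² = 1/0.010385 ≈ 96.3.

σ₀² = 96.3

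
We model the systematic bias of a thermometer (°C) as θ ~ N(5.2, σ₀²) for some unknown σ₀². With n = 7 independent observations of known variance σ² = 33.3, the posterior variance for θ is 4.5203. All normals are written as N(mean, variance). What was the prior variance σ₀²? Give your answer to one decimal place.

For the Normal–Normal model with known σ², precisions add: τ_n = τ₀ + n/σ².
So 1/σ₀² = 1/4.5203 − 7/33.3 = 0.221224 − 0.210210 = 0.011014.
Hence σ₀² = 1/0.011014 ≈ 90.8.

σ₀² = 90.8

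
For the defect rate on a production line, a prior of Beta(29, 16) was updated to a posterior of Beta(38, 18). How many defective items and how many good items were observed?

9 defective items and 2 good items

A Beta(a, b) prior with s successes and f failures in binomial data gives a Beta(a+s, b+f) posterior.
Match parameters: s=38−29=9, f=18−16=2.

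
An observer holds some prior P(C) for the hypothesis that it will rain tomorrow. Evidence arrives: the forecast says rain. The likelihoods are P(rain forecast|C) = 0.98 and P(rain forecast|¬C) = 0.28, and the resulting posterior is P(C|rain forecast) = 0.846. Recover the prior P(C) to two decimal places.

Bayes' rule in odds form gives O(C|E) = O(C)·[P(E|C)/P(E|¬C)], hence O(C) = O(C|E)/LR.
Posterior odds = 0.846/(1−0.846) = 5.4935. LR = 0.98/0.28 = 3.5000.
Prior odds = 5.4935/3.5000 = 1.5696, so P(C) = 1.5696/(1+1.5696) ≈ 0.61.

P(C) = 0.61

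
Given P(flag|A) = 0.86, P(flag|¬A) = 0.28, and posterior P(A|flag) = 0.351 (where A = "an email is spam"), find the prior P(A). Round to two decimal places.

P(A) = 0.15

Bayes' rule in odds form gives O(A|E) = O(A)·[P(E|A)/P(E|¬A)], hence O(A) = O(A|E)/LR.
Posterior odds = 0.351/(1−0.351) = 0.5408. LR = 0.86/0.28 = 3.0714.
Prior odds = 0.5408/3.0714 = 0.1761, so P(A) = 0.1761/(1+0.1761) ≈ 0.15.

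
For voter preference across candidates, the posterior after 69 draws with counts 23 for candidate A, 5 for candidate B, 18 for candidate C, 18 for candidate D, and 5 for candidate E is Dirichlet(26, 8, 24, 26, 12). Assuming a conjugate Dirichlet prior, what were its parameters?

For a Dirichlet(α) prior with multinomial counts c, the posterior is Dirichlet(α + c) componentwise.
Subtract each count from the matching posterior parameter: 26−23=3, 8−5=3, 24−18=6, 26−18=8, 12−5=7.

Dirichlet(3, 3, 6, 8, 7)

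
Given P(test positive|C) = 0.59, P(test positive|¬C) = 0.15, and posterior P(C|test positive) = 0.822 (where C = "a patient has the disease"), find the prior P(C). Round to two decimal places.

In odds form, posterior odds = prior odds × likelihood ratio, so prior odds = posterior odds ÷ LR.
Posterior odds = 0.822/(1−0.822) = 4.6180. LR = 0.59/0.15 = 3.9333.
Prior odds = 4.6180/3.9333 = 1.1741, so P(C) = 1.1741/(1+1.1741) ≈ 0.54.

P(C) = 0.54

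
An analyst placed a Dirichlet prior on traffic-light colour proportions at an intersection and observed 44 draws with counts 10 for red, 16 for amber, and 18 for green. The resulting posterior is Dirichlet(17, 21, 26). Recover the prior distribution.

For a Dirichlet(α) prior with multinomial counts c, the posterior is Dirichlet(α + c) componentwise.
Subtract each count from the matching posterior parameter: 17−10=7, 21−16=5, 26−18=8.

Dirichlet(7, 5, 8)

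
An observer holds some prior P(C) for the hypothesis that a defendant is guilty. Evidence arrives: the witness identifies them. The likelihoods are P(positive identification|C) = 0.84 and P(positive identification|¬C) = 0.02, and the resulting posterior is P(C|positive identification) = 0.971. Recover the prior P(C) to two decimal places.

P(C) = 0.44

Bayes' rule in odds form gives O(C|E) = O(C)·[P(E|C)/P(E|¬C)], hence O(C) = O(C|E)/LR.
Posterior odds = 0.971/(1−0.971) = 33.4828. LR = 0.84/0.02 = 42.0000.
Prior odds = 33.4828/42.0000 = 0.7972, so P(C) = 0.7972/(1+0.7972) ≈ 0.44.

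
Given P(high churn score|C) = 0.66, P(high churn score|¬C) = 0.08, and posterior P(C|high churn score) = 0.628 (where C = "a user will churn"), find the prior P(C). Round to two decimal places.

P(C) = 0.17

In odds form, posterior odds = prior odds × likelihood ratio, so prior odds = posterior odds ÷ LR.
Posterior odds = 0.628/(1−0.628) = 1.6882. LR = 0.66/0.08 = 8.2500.
Prior odds = 1.6882/8.2500 = 0.2046, so P(C) = 0.2046/(1+0.2046) ≈ 0.17.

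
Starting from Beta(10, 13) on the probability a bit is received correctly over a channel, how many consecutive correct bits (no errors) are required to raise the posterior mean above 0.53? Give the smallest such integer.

After k correct bits and 0 errors the posterior is Beta(10+k, 13), with mean (10+k)/(10+13+k).
Set (10+k)/(23+k) > 0.53 and solve: k > (0.53·23 − 10)/(1 − 0.53) = 4.660.
The smallest integer exceeding 4.660 is 5, and checking k=5: (15)/(28) = 0.5357 > 0.53.

k = 5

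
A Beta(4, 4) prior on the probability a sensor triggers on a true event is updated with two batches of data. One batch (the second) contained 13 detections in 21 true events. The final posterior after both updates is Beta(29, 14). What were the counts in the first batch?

Because Beta–binomial updating is additive in the counts, the combined data contributed (α_post−α_prior, β_post−β_prior) successes and failures.
Total across both batches: 29−4=25 detections, 14−4=10 misses.
Subtract the second batch: 25−13=12 detections and 10−8=2 misses.

12 detections and 2 misses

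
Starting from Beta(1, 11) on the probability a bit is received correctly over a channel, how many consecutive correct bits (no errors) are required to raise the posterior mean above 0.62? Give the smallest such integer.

After k correct bits and 0 errors the posterior is Beta(1+k, 11), with mean (1+k)/(1+11+k).
Set (1+k)/(12+k) > 0.62 and solve: k > (0.62·12 − 1)/(1 − 0.62) = 16.947.
The smallest integer exceeding 16.947 is 17, and checking k=17: (18)/(29) = 0.6207 > 0.62.

k = 17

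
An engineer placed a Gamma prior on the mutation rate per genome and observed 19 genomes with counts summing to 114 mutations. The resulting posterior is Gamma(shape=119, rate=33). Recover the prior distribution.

A Gamma(α, β) prior (rate parametrization) on a Poisson rate with n observations summing to S gives posterior Gamma(α+S, β+n).
So α = 119 − 114 = 5 and β = 33 − 19 = 14.

Gamma(shape=5, rate=14)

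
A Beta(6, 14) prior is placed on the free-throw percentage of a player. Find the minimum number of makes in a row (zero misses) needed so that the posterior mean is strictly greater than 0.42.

k = 5

After k makes and 0 misses the posterior is Beta(6+k, 14), with mean (6+k)/(6+14+k).
Set (6+k)/(20+k) > 0.42 and solve: k > (0.42·20 − 6)/(1 − 0.42) = 4.138.
The smallest integer exceeding 4.138 is 5.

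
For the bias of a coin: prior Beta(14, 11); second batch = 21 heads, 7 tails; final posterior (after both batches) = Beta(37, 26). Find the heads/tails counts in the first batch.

Because Beta–binomial updating is additive in the counts, the combined data contributed (α_post−α_prior, β_post−β_prior) successes and failures.
Total across both batches: 37−14=23 heads, 26−11=15 tails.
Subtract the second batch: 23−21=2 heads and 15−7=8 tails.

2 heads and 8 tails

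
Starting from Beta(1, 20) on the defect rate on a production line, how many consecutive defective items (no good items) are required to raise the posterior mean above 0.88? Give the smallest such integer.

After k defective items and 0 good items the posterior is Beta(1+k, 20), with mean (1+k)/(1+20+k).
Set (1+k)/(21+k) > 0.88 and solve: k > (0.88·21 − 1)/(1 − 0.88) = 145.667.
The smallest integer exceeding 145.667 is 146.

k = 146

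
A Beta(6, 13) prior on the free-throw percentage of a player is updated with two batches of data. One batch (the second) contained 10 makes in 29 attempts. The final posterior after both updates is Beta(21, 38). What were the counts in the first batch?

Sequential conjugate updates are equivalent to a single update on the pooled data, so total successes = posterior α − prior α and total failures = posterior β − prior β.
Total across both batches: 21−6=15 makes, 38−13=25 misses.
Subtract the second batch: 15−10=5 makes and 25−19=6 misses.

5 makes and 6 misses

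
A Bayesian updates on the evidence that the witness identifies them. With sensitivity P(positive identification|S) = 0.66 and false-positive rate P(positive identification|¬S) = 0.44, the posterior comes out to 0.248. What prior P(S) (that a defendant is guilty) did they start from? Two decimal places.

In odds form, posterior odds = prior odds × likelihood ratio, so prior odds = posterior odds ÷ LR.
Posterior odds = 0.248/(1−0.248) = 0.3298. LR = 0.66/0.44 = 1.5000.
Prior odds = 0.3298/1.5000 = 0.2199, so P(S) = 0.2199/(1+0.2199) ≈ 0.18.

P(S) = 0.18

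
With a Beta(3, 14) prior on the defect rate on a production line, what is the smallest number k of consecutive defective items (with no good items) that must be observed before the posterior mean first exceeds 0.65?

After k defective items and 0 good items the posterior is Beta(3+k, 14), with mean (3+k)/(3+14+k).
Set (3+k)/(17+k) > 0.65 and solve: k > (0.65·17 − 3)/(1 − 0.65) = 23.000.
The smallest integer exceeding 23.000 is 24, and checking k=24: (27)/(41) = 0.6585 > 0.65.

k = 24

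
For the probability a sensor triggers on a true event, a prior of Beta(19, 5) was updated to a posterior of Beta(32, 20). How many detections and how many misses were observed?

13 detections and 15 misses

Under Beta–binomial conjugacy the posterior parameters are (α+s, β+f).
Match parameters: s=32−19=13, f=20−5=15.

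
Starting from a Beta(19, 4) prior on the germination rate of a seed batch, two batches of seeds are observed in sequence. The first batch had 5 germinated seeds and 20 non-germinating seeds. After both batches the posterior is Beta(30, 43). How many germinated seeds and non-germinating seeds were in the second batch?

Sequential conjugate updates are equivalent to a single update on the pooled data, so total successes = posterior α − prior α and total failures = posterior β − prior β.
Total across both batches: 30−19=11 germinated seeds, 43−4=39 non-germinating seeds.
Subtract the first batch: 11−5=6 germinated seeds and 39−20=19 non-germinating seeds.

6 germinated seeds and 19 non-germinating seeds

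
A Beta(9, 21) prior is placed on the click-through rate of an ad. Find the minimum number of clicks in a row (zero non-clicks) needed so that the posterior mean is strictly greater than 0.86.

k = 121

After k clicks and 0 non-clicks the posterior is Beta(9+k, 21), with mean (9+k)/(9+21+k).
Set (9+k)/(30+k) > 0.86 and solve: k > (0.86·30 − 9)/(1 − 0.86) = 120.000.
The smallest integer exceeding 120.000 is 121.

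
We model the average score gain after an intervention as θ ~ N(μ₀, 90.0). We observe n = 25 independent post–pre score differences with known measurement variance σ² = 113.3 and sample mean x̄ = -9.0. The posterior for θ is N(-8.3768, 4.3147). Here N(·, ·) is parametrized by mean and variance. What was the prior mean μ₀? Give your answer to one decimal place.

The posterior mean is a precision-weighted average: μ_n = (τ₀μ₀ + τ_data·x̄)/(τ₀+τ_data), with τ₀=1/σ₀² and τ_data=n/σ².
Here τ₀ = 1/90.0 = 0.011111 and τ_data = 25/113.3 = 0.220653, so τ_n = 0.231764.
Rearranging for μ₀: μ₀ = (μ_n·τ_n − τ_data·x̄)/τ₀ = (-8.3768·0.231764 − 0.220653·-9.0) / 0.011111 = 0.044436/0.011111 ≈ 4.0.

μ₀ = 4.0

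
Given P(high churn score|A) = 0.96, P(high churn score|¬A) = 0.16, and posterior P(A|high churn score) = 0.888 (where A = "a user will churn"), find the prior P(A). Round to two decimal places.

Bayes' rule in odds form gives O(A|E) = O(A)·[P(E|A)/P(E|¬A)], hence O(A) = O(A|E)/LR.
Posterior odds = 0.888/(1−0.888) = 7.9286. LR = 0.96/0.16 = 6.0000.
Prior odds = 7.9286/6.0000 = 1.3214, so P(A) = 1.3214/(1+1.3214) ≈ 0.57.

P(A) = 0.57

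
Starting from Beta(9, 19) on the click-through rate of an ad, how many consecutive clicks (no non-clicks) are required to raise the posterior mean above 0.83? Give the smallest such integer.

k = 84

After k clicks and 0 non-clicks the posterior is Beta(9+k, 19), with mean (9+k)/(9+19+k).
Set (9+k)/(28+k) > 0.83 and solve: k > (0.83·28 − 9)/(1 − 0.83) = 83.765.
The smallest integer exceeding 83.765 is 84, and checking k=84: (93)/(112) = 0.8304 > 0.83.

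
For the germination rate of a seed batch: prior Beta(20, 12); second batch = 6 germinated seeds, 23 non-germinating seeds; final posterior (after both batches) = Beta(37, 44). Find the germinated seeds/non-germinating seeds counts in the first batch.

Because Beta–binomial updating is additive in the counts, the combined data contributed (α_post−α_prior, β_post−β_prior) successes and failures.
Total across both batches: 37−20=17 germinated seeds, 44−12=32 non-germinating seeds.
Subtract the second batch: 17−6=11 germinated seeds and 32−23=9 non-germinating seeds.

11 germinated seeds and 9 non-germinating seeds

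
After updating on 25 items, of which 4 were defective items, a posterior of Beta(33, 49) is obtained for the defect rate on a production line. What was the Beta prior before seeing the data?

Beta is conjugate to the binomial likelihood: posterior = Beta(α+s, β+f).
So α = 33 − 4 = 29 and β = 49 − 21 = 28.

Beta(29, 28)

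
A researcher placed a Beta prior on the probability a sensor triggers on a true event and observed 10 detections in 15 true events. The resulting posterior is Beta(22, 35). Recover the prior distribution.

Beta(12, 30)

Beta is conjugate to the binomial likelihood: posterior = Beta(a+s, b+f).
So a = 22 − 10 = 12 and b = 35 − 5 = 30.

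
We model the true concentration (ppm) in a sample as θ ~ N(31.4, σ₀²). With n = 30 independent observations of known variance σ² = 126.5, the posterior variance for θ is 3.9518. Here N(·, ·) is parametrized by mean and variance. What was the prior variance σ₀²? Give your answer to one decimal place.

σ₀² = 62.9

For the Normal–Normal model with known σ², precisions add: τ_n = τ₀ + n/σ².
So 1/σ₀² = 1/3.9518 − 30/126.5 = 0.253049 − 0.237154 = 0.015895.
Hence σ₀² = 1/0.015895 ≈ 62.9.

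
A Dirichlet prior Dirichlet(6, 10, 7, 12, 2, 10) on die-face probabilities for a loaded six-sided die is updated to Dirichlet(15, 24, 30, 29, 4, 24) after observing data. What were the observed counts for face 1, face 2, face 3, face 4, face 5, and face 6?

For a Dirichlet(α) prior with multinomial counts c, the posterior is Dirichlet(α + c) componentwise.
Counts are posterior − prior componentwise: 15−6=9, 24−10=14, 30−7=23, 29−12=17, 4−2=2, 24−10=14.

counts (9, 14, 23, 17, 2, 14)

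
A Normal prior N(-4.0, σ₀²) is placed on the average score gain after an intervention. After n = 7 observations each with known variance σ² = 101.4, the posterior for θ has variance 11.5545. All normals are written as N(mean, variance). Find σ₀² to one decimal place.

σ₀² = 57.1

For the Normal–Normal model with known σ², precisions add: τ_n = τ₀ + n/σ².
So 1/σ₀² = 1/11.5545 − 7/101.4 = 0.086546 − 0.069034 = 0.017512.
Hence σ₀² = 1/0.017512 ≈ 57.1.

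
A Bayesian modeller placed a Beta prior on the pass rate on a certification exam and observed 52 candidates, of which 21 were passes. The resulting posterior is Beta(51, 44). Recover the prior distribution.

Beta(30, 13)

Under Beta–binomial conjugacy the posterior parameters are (α+s, β+f).
Subtract the data counts: 51−21=30, 44−31=13.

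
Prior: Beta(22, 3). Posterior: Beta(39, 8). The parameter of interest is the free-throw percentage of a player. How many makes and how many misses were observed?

17 makes and 5 misses

Under Beta–binomial conjugacy the posterior parameters are (a+s, b+f).
Match parameters: s=39−22=17, f=8−3=5.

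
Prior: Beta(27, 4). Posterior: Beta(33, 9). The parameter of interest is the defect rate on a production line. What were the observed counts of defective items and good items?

6 defective items and 5 good items

Beta is conjugate to the binomial likelihood: posterior = Beta(α+s, β+f).
Match parameters: s=33−27=6, f=9−4=5.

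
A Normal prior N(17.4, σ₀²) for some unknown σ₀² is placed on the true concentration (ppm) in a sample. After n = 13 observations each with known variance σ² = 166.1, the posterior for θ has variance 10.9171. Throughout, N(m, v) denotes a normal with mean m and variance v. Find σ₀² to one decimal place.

σ₀² = 75.0

For the Normal–Normal model with known σ², precisions add: τ_n = τ₀ + n/σ².
So 1/σ₀² = 1/10.9171 − 13/166.1 = 0.091599 − 0.078266 = 0.013333.
Hence σ₀² = 1/0.013333 ≈ 75.0.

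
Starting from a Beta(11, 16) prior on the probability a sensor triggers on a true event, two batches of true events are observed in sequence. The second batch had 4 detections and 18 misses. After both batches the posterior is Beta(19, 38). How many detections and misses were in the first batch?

4 detections and 4 misses

Sequential conjugate updates are equivalent to a single update on the pooled data, so total successes = posterior α − prior α and total failures = posterior β − prior β.
Total across both batches: 19−11=8 detections, 38−16=22 misses.
Subtract the second batch: 8−4=4 detections and 22−18=4 misses.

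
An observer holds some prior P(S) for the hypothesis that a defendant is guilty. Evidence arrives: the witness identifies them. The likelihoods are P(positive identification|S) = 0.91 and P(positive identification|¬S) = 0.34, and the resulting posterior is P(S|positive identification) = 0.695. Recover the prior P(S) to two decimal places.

In odds form, posterior odds = prior odds × likelihood ratio, so prior odds = posterior odds ÷ LR.
Posterior odds = 0.695/(1−0.695) = 2.2787. LR = 0.91/0.34 = 2.6765.
Prior odds = 2.2787/2.6765 = 0.8514, so P(S) = 0.8514/(1+0.8514) ≈ 0.46.

P(S) = 0.46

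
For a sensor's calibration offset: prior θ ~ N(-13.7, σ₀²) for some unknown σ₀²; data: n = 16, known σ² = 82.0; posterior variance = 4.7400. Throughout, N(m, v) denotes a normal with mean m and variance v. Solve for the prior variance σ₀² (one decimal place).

Posterior precision equals prior precision plus data precision: 1/σ_n² = 1/σ₀² + n/σ².
So 1/σ₀² = 1/4.7400 − 16/82.0 = 0.210970 − 0.195122 = 0.015848.
Hence σ₀² = 1/0.015848 ≈ 63.1.

σ₀² = 63.1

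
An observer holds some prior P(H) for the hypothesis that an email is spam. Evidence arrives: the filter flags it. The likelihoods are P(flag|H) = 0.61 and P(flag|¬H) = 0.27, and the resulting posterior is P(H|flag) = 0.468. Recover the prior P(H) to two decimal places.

P(H) = 0.28

Bayes' rule in odds form gives O(H|E) = O(H)·[P(E|H)/P(E|¬H)], hence O(H) = O(H|E)/LR.
Posterior odds = 0.468/(1−0.468) = 0.8797. LR = 0.61/0.27 = 2.2593.
Prior odds = 0.8797/2.2593 = 0.3894, so P(H) = 0.3894/(1+0.3894) ≈ 0.28.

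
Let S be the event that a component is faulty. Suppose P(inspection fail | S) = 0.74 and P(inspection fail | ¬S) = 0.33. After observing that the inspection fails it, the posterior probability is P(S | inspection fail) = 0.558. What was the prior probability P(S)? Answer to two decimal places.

P(S) = 0.36

In odds form, posterior odds = prior odds × likelihood ratio, so prior odds = posterior odds ÷ LR.
Posterior odds = 0.558/(1−0.558) = 1.2624. LR = 0.74/0.33 = 2.2424.
Prior odds = 1.2624/2.2424 = 0.5630, so P(S) = 0.5630/(1+0.5630) ≈ 0.36.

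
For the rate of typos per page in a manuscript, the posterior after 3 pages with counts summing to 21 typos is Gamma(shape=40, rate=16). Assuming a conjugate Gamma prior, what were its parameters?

Gamma–Poisson conjugacy: posterior shape = α + Σxᵢ, posterior rate = β + n.
So α = 40 − 21 = 19 and β = 16 − 3 = 13.

Gamma(shape=19, rate=13)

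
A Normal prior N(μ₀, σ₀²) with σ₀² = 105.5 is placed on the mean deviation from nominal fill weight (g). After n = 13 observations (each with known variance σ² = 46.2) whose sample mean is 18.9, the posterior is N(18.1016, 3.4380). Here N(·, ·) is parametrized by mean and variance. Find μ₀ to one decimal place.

The posterior mean is a precision-weighted average: μ_n = (τ₀μ₀ + τ_data·x̄)/(τ₀+τ_data), with τ₀=1/σ₀² and τ_data=n/σ².
Here τ₀ = 1/105.5 = 0.009479 and τ_data = 13/46.2 = 0.281385, so τ_n = 0.290864.
Rearranging for μ₀: μ₀ = (μ_n·τ_n − τ_data·x̄)/τ₀ = (18.1016·0.290864 − 0.281385·18.9) / 0.009479 = -0.053073/0.009479 ≈ -5.6.

μ₀ = -5.6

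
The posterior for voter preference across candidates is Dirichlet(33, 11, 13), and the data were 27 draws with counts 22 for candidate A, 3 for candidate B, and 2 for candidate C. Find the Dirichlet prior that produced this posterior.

Dirichlet(11, 8, 11)

For a Dirichlet(α) prior with multinomial counts c, the posterior is Dirichlet(α + c) componentwise.
Subtract each count from the matching posterior parameter: 33−22=11, 11−3=8, 13−2=11.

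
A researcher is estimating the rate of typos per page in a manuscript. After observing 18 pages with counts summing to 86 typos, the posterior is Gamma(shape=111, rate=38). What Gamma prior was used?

Gamma(shape=25, rate=20)

A Gamma(α, β) prior (rate parametrization) on a Poisson rate with n observations summing to S gives posterior Gamma(α+S, β+n).
So α = 111 − 86 = 25 and β = 38 − 18 = 20.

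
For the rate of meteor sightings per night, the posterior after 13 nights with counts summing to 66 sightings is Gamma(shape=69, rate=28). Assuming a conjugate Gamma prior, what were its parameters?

Gamma–Poisson conjugacy: posterior shape = α + Σxᵢ, posterior rate = β + n.
So α = 69 − 66 = 3 and β = 28 − 13 = 15.

Gamma(shape=3, rate=15)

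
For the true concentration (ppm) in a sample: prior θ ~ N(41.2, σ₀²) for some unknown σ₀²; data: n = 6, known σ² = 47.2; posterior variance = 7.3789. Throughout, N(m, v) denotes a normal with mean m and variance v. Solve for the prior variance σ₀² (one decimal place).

σ₀² = 119.0

Posterior precision equals prior precision plus data precision: 1/σ_n² = 1/σ₀² + n/σ².
So 1/σ₀² = 1/7.3789 − 6/47.2 = 0.135522 − 0.127119 = 0.008403.
Hence σ₀² = 1/0.008403 ≈ 119.0.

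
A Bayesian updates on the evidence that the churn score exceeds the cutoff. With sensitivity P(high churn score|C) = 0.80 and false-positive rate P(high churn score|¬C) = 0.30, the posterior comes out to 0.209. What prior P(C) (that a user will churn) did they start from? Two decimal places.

Bayes' rule in odds form gives O(C|E) = O(C)·[P(E|C)/P(E|¬C)], hence O(C) = O(C|E)/LR.
Posterior odds = 0.209/(1−0.209) = 0.2642. LR = 0.80/0.30 = 2.6667.
Prior odds = 0.2642/2.6667 = 0.0991, so P(C) = 0.0991/(1+0.0991) ≈ 0.09.

P(C) = 0.09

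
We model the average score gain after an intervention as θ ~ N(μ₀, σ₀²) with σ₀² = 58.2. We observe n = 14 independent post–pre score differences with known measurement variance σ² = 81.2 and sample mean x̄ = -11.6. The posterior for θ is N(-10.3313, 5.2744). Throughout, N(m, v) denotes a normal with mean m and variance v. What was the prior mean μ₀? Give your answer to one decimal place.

The posterior mean is a precision-weighted average: μ_n = (τ₀μ₀ + τ_data·x̄)/(τ₀+τ_data), with τ₀=1/σ₀² and τ_data=n/σ².
Here τ₀ = 1/58.2 = 0.017182 and τ_data = 14/81.2 = 0.172414, so τ_n = 0.189596.
Rearranging for μ₀: μ₀ = (μ_n·τ_n − τ_data·x̄)/τ₀ = (-10.3313·0.189596 − 0.172414·-11.6) / 0.017182 = 0.041229/0.017182 ≈ 2.4.

μ₀ = 2.4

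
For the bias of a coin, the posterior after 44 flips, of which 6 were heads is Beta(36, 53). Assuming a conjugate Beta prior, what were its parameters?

Beta(30, 15)

A Beta(a, b) prior with s successes and f failures in binomial data gives a Beta(a+s, b+f) posterior.
So a = 36 − 6 = 30 and b = 53 − 38 = 15.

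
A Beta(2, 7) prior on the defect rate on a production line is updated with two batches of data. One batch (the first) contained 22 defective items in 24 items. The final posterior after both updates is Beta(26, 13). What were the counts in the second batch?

Sequential conjugate updates are equivalent to a single update on the pooled data, so total successes = posterior α − prior α and total failures = posterior β − prior β.
Total across both batches: 26−2=24 defective items, 13−7=6 good items.
Subtract the first batch: 24−22=2 defective items and 6−2=4 good items.

2 defective items and 4 good items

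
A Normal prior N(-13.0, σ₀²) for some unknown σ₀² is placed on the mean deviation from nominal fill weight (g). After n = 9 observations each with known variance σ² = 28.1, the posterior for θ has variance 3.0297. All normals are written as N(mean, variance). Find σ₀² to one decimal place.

Posterior precision equals prior precision plus data precision: 1/σ_n² = 1/σ₀² + n/σ².
So 1/σ₀² = 1/3.0297 − 9/28.1 = 0.330066 − 0.320285 = 0.009781.
Hence σ₀² = 1/0.009781 ≈ 102.2.

σ₀² = 102.2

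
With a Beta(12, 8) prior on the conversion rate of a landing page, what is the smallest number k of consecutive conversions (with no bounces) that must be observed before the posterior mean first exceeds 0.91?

After k conversions and 0 bounces the posterior is Beta(12+k, 8), with mean (12+k)/(12+8+k).
Set (12+k)/(20+k) > 0.91 and solve: k > (0.91·20 − 12)/(1 − 0.91) = 68.889.
The smallest integer exceeding 68.889 is 69, and checking k=69: (81)/(89) = 0.9101 > 0.91.

k = 69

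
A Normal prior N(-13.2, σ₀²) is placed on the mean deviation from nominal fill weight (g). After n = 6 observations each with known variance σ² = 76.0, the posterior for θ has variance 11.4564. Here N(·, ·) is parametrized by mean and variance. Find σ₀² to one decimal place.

σ₀² = 119.9

Posterior precision equals prior precision plus data precision: 1/σ_n² = 1/σ₀² + n/σ².
So 1/σ₀² = 1/11.4564 − 6/76.0 = 0.087287 − 0.078947 = 0.008340.
Hence σ₀² = 1/0.008340 ≈ 119.9.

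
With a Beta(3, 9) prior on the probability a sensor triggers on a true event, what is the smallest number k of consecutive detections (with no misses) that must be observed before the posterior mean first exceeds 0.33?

k = 2

After k detections and 0 misses the posterior is Beta(3+k, 9), with mean (3+k)/(3+9+k).
Set (3+k)/(12+k) > 0.33 and solve: k > (0.33·12 − 3)/(1 − 0.33) = 1.433.
The smallest integer exceeding 1.433 is 2, and checking k=2: (5)/(14) = 0.3571 > 0.33.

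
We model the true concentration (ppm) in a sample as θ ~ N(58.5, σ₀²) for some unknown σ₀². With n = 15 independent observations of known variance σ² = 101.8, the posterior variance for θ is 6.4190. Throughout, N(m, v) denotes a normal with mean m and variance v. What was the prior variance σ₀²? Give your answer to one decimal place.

For the Normal–Normal model with known σ², precisions add: τ_n = τ₀ + n/σ².
So 1/σ₀² = 1/6.4190 − 15/101.8 = 0.155788 − 0.147348 = 0.008440.
Hence σ₀² = 1/0.008440 ≈ 118.5.

σ₀² = 118.5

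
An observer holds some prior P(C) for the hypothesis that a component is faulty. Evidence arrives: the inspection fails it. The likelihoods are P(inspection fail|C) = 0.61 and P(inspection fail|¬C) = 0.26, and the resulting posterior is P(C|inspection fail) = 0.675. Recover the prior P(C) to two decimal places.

In odds form, posterior odds = prior odds × likelihood ratio, so prior odds = posterior odds ÷ LR.
Posterior odds = 0.675/(1−0.675) = 2.0769. LR = 0.61/0.26 = 2.3462.
Prior odds = 2.0769/2.3462 = 0.8852, so P(C) = 0.8852/(1+0.8852) ≈ 0.47.

P(C) = 0.47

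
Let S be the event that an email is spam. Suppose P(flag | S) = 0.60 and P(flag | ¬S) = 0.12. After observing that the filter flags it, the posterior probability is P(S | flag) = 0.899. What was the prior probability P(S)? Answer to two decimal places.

P(S) = 0.64

Bayes' rule in odds form gives O(S|E) = O(S)·[P(E|S)/P(E|¬S)], hence O(S) = O(S|E)/LR.
Posterior odds = 0.899/(1−0.899) = 8.9010. LR = 0.60/0.12 = 5.0000.
Prior odds = 8.9010/5.0000 = 1.7802, so P(S) = 1.7802/(1+1.7802) ≈ 0.64.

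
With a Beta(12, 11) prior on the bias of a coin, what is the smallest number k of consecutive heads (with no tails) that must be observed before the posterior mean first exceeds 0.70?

After k heads and 0 tails the posterior is Beta(12+k, 11), with mean (12+k)/(12+11+k).
Set (12+k)/(23+k) > 0.70 and solve: k > (0.70·23 − 12)/(1 − 0.70) = 13.667.
The smallest integer exceeding 13.667 is 14.

k = 14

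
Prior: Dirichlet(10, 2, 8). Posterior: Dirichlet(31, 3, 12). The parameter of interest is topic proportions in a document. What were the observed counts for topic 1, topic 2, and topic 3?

For a Dirichlet(α) prior with multinomial counts c, the posterior is Dirichlet(α + c) componentwise.
Counts are posterior − prior componentwise: 31−10=21, 3−2=1, 12−8=4.

counts (21, 1, 4)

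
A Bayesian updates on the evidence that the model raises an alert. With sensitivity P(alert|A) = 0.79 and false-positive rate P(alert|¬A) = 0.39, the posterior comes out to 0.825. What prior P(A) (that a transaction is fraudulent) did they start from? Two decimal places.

Bayes' rule in odds form gives O(A|E) = O(A)·[P(E|A)/P(E|¬A)], hence O(A) = O(A|E)/LR.
Posterior odds = 0.825/(1−0.825) = 4.7143. LR = 0.79/0.39 = 2.0256.
Prior odds = 4.7143/2.0256 = 2.3274, so P(A) = 2.3274/(1+2.3274) ≈ 0.70.

P(A) = 0.70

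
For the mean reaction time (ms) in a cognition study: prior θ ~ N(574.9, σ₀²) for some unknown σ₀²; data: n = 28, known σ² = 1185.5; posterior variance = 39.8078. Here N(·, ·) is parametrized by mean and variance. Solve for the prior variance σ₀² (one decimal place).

σ₀² = 665.8

For the Normal–Normal model with known σ², precisions add: τ_n = τ₀ + n/σ².
So 1/σ₀² = 1/39.8078 − 28/1185.5 = 0.025121 − 0.023619 = 0.001502.
Hence σ₀² = 1/0.001502 ≈ 665.8.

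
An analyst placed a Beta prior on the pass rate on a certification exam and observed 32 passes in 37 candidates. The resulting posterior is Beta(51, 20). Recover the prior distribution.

Beta(19, 15)

A Beta(α, β) prior with s successes and f failures in binomial data gives a Beta(α+s, β+f) posterior.
So α = 51 − 32 = 19 and β = 20 − 5 = 15.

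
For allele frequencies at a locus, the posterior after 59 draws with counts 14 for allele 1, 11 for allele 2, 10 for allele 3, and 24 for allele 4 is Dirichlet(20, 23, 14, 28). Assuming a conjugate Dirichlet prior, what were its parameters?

Dirichlet(6, 12, 4, 4)

For a Dirichlet(α) prior with multinomial counts c, the posterior is Dirichlet(α + c) componentwise.
Subtract each count from the matching posterior parameter: 20−14=6, 23−11=12, 14−10=4, 28−24=4.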